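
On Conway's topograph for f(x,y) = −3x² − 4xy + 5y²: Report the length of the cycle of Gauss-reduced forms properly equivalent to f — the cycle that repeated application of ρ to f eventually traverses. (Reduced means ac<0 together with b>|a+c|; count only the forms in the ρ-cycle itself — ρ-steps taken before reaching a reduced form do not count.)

D = 76, ⌊√D⌋ = 8
descent: ρ → (5,4,-3)  [lands on river]
river: ρ → (-3,8,1)
river: ρ → (1,8,-3)
river: ρ → (-3,4,5)
river: ρ → (5,6,-2)
river: ρ → (-2,6,5)
ρ-cycle length = 6 (tail of 1 descent step not counted)

6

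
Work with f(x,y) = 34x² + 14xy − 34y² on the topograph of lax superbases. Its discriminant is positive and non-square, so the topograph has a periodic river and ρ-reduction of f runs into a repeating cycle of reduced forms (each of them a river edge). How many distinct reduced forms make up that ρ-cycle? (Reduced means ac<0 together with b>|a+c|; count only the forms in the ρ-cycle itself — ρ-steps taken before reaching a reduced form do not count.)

D = 4820, ⌊√D⌋ = 69
river: ρ → (-34,54,14)
river: ρ → (14,58,-26)
river: ρ → (-26,46,26)
river: ρ → (26,58,-14)
river: ρ → (-14,54,34)
river: ρ → (34,14,-34)
ρ-cycle length = 6 (tail of 0 descent steps not counted)

6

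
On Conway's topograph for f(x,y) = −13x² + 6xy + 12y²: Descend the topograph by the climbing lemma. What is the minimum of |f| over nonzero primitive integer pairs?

river: ρ → (12,18,-7)
river: ρ → (-7,24,3)
river: ρ → (3,24,-7)
river: ρ → (-7,18,12)
river: ρ → (12,6,-13)
river: ρ → (-13,20,5)
river: ρ → (5,20,-13)
river: ρ → (-13,6,12)
closes: descent 0, river 8
min |a| on river = 3

3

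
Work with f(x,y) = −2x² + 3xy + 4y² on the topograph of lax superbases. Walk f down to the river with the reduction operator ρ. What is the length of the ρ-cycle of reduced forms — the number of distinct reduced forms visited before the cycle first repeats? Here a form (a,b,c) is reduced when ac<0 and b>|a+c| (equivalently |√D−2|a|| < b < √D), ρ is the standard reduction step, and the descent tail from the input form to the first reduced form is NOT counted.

D = 41, ⌊√D⌋ = 6
river: ρ → (4,5,-1)
river: ρ → (-1,5,4)
river: ρ → (4,3,-2)
river: ρ → (-2,5,2)
river: ρ → (2,3,-4)
river: ρ → (-4,5,1)
river: ρ → (1,5,-4)
river: ρ → (-4,3,2)
river: ρ → (2,5,-2)
river: ρ → (-2,3,4)
ρ-cycle length = 10 (tail of 0 descent steps not counted)

10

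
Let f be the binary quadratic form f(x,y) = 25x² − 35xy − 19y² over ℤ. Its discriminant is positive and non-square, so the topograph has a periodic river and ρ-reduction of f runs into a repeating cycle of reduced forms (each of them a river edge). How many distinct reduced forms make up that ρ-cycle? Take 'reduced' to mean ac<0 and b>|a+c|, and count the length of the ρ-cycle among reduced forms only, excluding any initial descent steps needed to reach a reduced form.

D = 3125, ⌊√D⌋ = 55
descent: ρ → (-19,35,25)  [lands on river]
river: ρ → (25,15,-29)
river: ρ → (-29,43,11)
river: ρ → (11,45,-25)
river: ρ → (-25,55,1)
river: ρ → (1,55,-25)
river: ρ → (-25,45,11)
river: ρ → (11,43,-29)
river: ρ → (-29,15,25)
river: ρ → (25,35,-19)
river: ρ → (-19,41,19)
river: ρ → (19,35,-25)
river: ρ → (-25,15,29)
river: ρ → (29,43,-11)
river: ρ → (-11,45,25)
river: ρ → (25,55,-1)
river: ρ → (-1,55,25)
river: ρ → (25,45,-11)
river: ρ → (-11,43,29)
river: ρ → (29,15,-25)
river: ρ → (-25,35,19)
river: ρ → (19,41,-19)
ρ-cycle length = 22 (tail of 1 descent step not counted)

22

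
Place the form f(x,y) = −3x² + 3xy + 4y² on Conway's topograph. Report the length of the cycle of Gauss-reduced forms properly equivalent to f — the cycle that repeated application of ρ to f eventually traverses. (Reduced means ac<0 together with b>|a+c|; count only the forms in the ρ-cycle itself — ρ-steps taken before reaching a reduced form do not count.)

D = 57, ⌊√D⌋ = 7
river: ρ → (4,5,-2)
river: ρ → (-2,7,1)
river: ρ → (1,7,-2)
river: ρ → (-2,5,4)
river: ρ → (4,3,-3)
river: ρ → (-3,3,4)
ρ-cycle length = 6 (tail of 0 descent steps not counted)

6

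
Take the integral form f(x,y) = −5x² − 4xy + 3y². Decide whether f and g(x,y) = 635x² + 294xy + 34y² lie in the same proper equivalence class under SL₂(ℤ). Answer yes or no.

D₁ = 76, D₂ = 76
river cycle of f (length 6): (3, 4, -5), (-5, 6, 2), (2, 6, -5), (-5, 4, 3), (3, 8, -1), (-1, 8, 3)
river cycle of g (length 6): (3, 4, -5), (-5, 6, 2), (2, 6, -5), (-5, 4, 3), (3, 8, -1), (-1, 8, 3)
cycles coincide ⇒ equivalent

yes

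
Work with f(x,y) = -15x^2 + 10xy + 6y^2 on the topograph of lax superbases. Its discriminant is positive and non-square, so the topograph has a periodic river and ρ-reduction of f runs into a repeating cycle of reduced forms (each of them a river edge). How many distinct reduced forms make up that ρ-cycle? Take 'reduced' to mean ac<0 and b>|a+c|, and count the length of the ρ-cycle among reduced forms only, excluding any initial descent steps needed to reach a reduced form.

D = 460, ⌊√D⌋ = 21
river: ρ → (6,14,-11)
river: ρ → (-11,8,9)
river: ρ → (9,10,-10)
river: ρ → (-10,10,9)
river: ρ → (9,8,-11)
river: ρ → (-11,14,6)
river: ρ → (6,10,-15)
river: ρ → (-15,20,1)
river: ρ → (1,20,-15)
river: ρ → (-15,10,6)
ρ-cycle length = 10 (tail of 0 descent steps not counted)

10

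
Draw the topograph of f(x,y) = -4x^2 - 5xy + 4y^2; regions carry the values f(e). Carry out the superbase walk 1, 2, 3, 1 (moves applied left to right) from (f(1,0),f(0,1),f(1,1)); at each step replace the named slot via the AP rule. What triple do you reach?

start (-4,4,-5) = (f(1,0),f(0,1),f(1,1))
replace slot 1: 2·(4+(-5)) − (-4) = 2 → (2,4,-5)
replace slot 2: 2·(2+(-5)) − 4 = -10 → (2,-10,-5)
replace slot 3: 2·(2+(-10)) − (-5) = -11 → (2,-10,-11)
replace slot 1: 2·((-10)+(-11)) − 2 = -44 → (-44,-10,-11)

-44,-10,-11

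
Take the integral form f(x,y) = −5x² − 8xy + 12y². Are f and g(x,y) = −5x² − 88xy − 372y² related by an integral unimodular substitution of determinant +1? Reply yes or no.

D₁ = 304, D₂ = 304
river cycle of f (length 12): (12, 8, -5), (-5, 12, 8), (8, 4, -9), (-9, 14, 3), (3, 16, -4), (-4, 16, 3), (3, 14, -9), (-9, 4, 8), (8, 12, -5), (-5, 8, 12), … (2 more)
river cycle of g (length 12): (-5, 12, 8), (8, 4, -9), (-9, 14, 3), (3, 16, -4), (-4, 16, 3), (3, 14, -9), (-9, 4, 8), (8, 12, -5), (-5, 8, 12), (12, 16, -1), … (2 more)
cycles coincide ⇒ equivalent

yes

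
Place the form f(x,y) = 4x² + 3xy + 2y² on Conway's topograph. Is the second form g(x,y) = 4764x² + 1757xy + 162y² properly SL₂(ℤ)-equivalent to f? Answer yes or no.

D₁ = -23, D₂ = -23
f: flip: (4,3,2)→(2,-3,4)
f: translate: b→1 (≡-3 mod 4), so (2,-3,4)→(2,1,3)
f: reduced (well bottom): (2,1,3) with a≤c, −a<b≤a
g: flip: (4764,1757,162)→(162,-1757,4764)
g: translate: b→-137 (≡-1757 mod 324), so (162,-1757,4764)→(162,-137,29)
g: flip: (162,-137,29)→(29,137,162)
g: translate: b→21 (≡137 mod 58), so (29,137,162)→(29,21,4)
g: flip: (29,21,4)→(4,-21,29)
g: translate: b→3 (≡-21 mod 8), so (4,-21,29)→(4,3,2)
g: flip: (4,3,2)→(2,-3,4)
g: translate: b→1 (≡-3 mod 4), so (2,-3,4)→(2,1,3)
g: reduced (well bottom): (2,1,3) with a≤c, −a<b≤a
reduced forms (2, 1, 3) vs (2, 1, 3) ⇒ equivalent

yes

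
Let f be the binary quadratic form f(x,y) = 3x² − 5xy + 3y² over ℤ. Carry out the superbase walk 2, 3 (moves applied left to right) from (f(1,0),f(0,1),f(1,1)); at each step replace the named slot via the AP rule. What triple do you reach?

start (3,3,1) = (f(1,0),f(0,1),f(1,1))
replace slot 2: 2·(3+1) − 3 = 5 → (3,5,1)
replace slot 3: 2·(3+5) − 1 = 15 → (3,5,15)

3,5,15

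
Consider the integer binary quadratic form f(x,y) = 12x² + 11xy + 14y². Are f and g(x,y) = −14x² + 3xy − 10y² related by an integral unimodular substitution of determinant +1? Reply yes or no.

D₁ = -551, D₂ = -551
f: reduced (well bottom): (12,11,14) with a≤c, −a<b≤a
g is negative-definite; reduce −g:
−g: flip: (14,-3,10)→(10,3,14)
−g: reduced (well bottom): (10,3,14) with a≤c, −a<b≤a
flip sign back: reduced form of g is (-10,-3,-14)
reduced forms (12, 11, 14) vs (-10, -3, -14) ⇒ inequivalent

no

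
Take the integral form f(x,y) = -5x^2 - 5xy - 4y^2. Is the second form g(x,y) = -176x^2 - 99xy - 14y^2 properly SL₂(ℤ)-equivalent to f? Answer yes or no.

D₁ = -55, D₂ = -55
f is negative-definite; reduce −f:
−f: flip: (5,5,4)→(4,-5,5)
−f: translate: b→3 (≡-5 mod 8), so (4,-5,5)→(4,3,4)
−f: reduced (well bottom): (4,3,4) with a≤c, −a<b≤a
flip sign back: reduced form of f is (-4,-3,-4)
g is negative-definite; reduce −g:
−g: flip: (176,99,14)→(14,-99,176)
−g: translate: b→13 (≡-99 mod 28), so (14,-99,176)→(14,13,4)
−g: flip: (14,13,4)→(4,-13,14)
−g: translate: b→3 (≡-13 mod 8), so (4,-13,14)→(4,3,4)
−g: reduced (well bottom): (4,3,4) with a≤c, −a<b≤a
flip sign back: reduced form of g is (-4,-3,-4)
reduced forms (-4, -3, -4) vs (-4, -3, -4) ⇒ equivalent

yes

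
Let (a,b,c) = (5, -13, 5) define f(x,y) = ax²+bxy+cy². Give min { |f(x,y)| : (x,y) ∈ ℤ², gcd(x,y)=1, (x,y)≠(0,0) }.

descent: ρ → (5,3,-3)  [lands on river]
river: ρ → (-3,3,5)
river: ρ → (5,7,-1)
river: ρ → (-1,7,5)
closes: descent 1, river 4
min |a| on river = 1

1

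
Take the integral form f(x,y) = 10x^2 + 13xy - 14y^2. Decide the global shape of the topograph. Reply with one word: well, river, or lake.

D = b²−4ac = 13² − 4·10·(-14) = 729
D = 27² is a perfect square ⇒ form factors over ℤ ⇒ lakes

lake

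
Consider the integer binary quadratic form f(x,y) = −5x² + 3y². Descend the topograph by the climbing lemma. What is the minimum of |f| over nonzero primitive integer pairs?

descent: ρ → (3,6,-2)  [lands on river]
river: ρ → (-2,6,3)
closes: descent 1, river 2
min |a| on river = 2

2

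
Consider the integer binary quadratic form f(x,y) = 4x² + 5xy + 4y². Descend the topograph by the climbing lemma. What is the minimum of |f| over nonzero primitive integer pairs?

translate: b→-3 (≡5 mod 8), so (4,5,4)→(4,-3,3)
flip: (4,-3,3)→(3,3,4)
reduced (well bottom): (3,3,4) with a≤c, −a<b≤a
well minimum = a = 3

3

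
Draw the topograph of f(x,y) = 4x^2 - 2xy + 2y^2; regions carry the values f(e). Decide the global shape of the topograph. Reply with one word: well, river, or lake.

D = b²−4ac = (-2)² − 4·4·2 = -28
D < 0 ⇒ definite ⇒ every region one sign ⇒ single well

well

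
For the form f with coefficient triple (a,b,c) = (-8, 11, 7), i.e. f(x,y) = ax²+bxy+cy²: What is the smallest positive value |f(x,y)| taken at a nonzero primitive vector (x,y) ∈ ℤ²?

river: ρ → (7,17,-2)
river: ρ → (-2,15,15)
river: ρ → (15,15,-2)
river: ρ → (-2,17,7)
river: ρ → (7,11,-8)
river: ρ → (-8,5,10)
river: ρ → (10,15,-3)
river: ρ → (-3,15,10)
river: ρ → (10,5,-8)
river: ρ → (-8,11,7)
closes: descent 0, river 10
min |a| on river = 2

2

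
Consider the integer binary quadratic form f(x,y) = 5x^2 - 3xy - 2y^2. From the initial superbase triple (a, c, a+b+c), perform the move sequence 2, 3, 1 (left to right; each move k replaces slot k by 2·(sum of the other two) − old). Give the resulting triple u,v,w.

start (5,-2,0) = (f(1,0),f(0,1),f(1,1))
replace slot 2: 2·(5+0) − (-2) = 12 → (5,12,0)
replace slot 3: 2·(5+12) − 0 = 34 → (5,12,34)
replace slot 1: 2·(12+34) − 5 = 87 → (87,12,34)

87,12,34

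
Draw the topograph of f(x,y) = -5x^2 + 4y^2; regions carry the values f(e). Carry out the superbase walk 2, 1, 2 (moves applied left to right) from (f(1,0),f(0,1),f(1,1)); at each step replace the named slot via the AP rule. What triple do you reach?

start (-5,4,-1) = (f(1,0),f(0,1),f(1,1))
replace slot 2: 2·((-5)+(-1)) − 4 = -16 → (-5,-16,-1)
replace slot 1: 2·((-16)+(-1)) − (-5) = -29 → (-29,-16,-1)
replace slot 2: 2·((-29)+(-1)) − (-16) = -44 → (-29,-44,-1)

-29,-44,-1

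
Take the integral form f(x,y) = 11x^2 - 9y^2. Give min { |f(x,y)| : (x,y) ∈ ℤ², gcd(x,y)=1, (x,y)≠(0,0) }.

descent: ρ → (-9,18,2)  [lands on river]
river: ρ → (2,18,-9)
closes: descent 1, river 2
min |a| on river = 2

2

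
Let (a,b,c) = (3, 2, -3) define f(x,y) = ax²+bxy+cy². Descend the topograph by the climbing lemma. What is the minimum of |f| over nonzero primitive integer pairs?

river: ρ → (-3,4,2)
river: ρ → (2,4,-3)
river: ρ → (-3,2,3)
river: ρ → (3,4,-2)
river: ρ → (-2,4,3)
river: ρ → (3,2,-3)
closes: descent 0, river 6
min |a| on river = 2

2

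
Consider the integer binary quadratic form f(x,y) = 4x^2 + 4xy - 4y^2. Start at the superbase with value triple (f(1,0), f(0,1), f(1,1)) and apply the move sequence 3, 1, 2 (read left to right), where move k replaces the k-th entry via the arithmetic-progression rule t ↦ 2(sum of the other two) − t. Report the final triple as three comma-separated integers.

start (4,-4,4) = (f(1,0),f(0,1),f(1,1))
replace slot 3: 2·(4+(-4)) − 4 = -4 → (4,-4,-4)
replace slot 1: 2·((-4)+(-4)) − 4 = -20 → (-20,-4,-4)
replace slot 2: 2·((-20)+(-4)) − (-4) = -44 → (-20,-44,-4)

-20,-44,-4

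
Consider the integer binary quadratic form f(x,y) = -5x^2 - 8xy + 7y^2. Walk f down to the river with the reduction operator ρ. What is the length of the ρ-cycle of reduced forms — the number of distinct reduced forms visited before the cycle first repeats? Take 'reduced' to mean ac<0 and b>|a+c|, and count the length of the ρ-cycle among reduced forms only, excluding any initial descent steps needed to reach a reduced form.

D = 204, ⌊√D⌋ = 14
descent: ρ → (7,8,-5)  [lands on river]
river: ρ → (-5,12,3)
river: ρ → (3,12,-5)
river: ρ → (-5,8,7)
river: ρ → (7,6,-6)
river: ρ → (-6,6,7)
ρ-cycle length = 6 (tail of 1 descent step not counted)

6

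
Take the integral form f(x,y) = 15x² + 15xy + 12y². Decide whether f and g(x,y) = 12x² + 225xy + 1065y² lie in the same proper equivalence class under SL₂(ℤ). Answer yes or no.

D₁ = -495, D₂ = -495
f: flip: (15,15,12)→(12,-15,15)
f: translate: b→9 (≡-15 mod 24), so (12,-15,15)→(12,9,12)
f: reduced (well bottom): (12,9,12) with a≤c, −a<b≤a
g: translate: b→9 (≡225 mod 24), so (12,225,1065)→(12,9,12)
g: reduced (well bottom): (12,9,12) with a≤c, −a<b≤a
reduced forms (12, 9, 12) vs (12, 9, 12) ⇒ equivalent

yes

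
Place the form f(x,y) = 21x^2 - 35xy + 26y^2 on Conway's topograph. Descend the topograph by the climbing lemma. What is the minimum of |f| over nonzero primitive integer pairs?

translate: b→7 (≡-35 mod 42), so (21,-35,26)→(21,7,12)
flip: (21,7,12)→(12,-7,21)
reduced (well bottom): (12,-7,21) with a≤c, −a<b≤a
well minimum = a = 12

12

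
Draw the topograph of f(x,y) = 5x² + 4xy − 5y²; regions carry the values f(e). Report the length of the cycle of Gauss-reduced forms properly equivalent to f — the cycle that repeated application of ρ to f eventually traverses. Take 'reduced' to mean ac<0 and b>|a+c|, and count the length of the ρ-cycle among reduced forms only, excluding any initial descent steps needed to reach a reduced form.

D = 116, ⌊√D⌋ = 10
river: ρ → (-5,6,4)
river: ρ → (4,10,-1)
river: ρ → (-1,10,4)
river: ρ → (4,6,-5)
river: ρ → (-5,4,5)
river: ρ → (5,6,-4)
river: ρ → (-4,10,1)
river: ρ → (1,10,-4)
river: ρ → (-4,6,5)
river: ρ → (5,4,-5)
ρ-cycle length = 10 (tail of 0 descent steps not counted)

10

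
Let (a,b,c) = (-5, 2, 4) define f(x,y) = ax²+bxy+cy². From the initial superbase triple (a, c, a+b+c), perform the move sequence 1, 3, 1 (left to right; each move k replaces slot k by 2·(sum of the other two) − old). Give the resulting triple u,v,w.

start (-5,4,1) = (f(1,0),f(0,1),f(1,1))
replace slot 1: 2·(4+1) − (-5) = 15 → (15,4,1)
replace slot 3: 2·(15+4) − 1 = 37 → (15,4,37)
replace slot 1: 2·(4+37) − 15 = 67 → (67,4,37)

67,4,37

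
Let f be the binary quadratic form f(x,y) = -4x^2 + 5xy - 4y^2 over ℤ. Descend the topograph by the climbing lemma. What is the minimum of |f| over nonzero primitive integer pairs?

translate: b→3 (≡-5 mod 8), so (4,-5,4)→(4,3,3)
flip: (4,3,3)→(3,-3,4)
translate: b→3 (≡-3 mod 6), so (3,-3,4)→(3,3,4)
reduced (well bottom): (3,3,4) with a≤c, −a<b≤a
well minimum |f| = |-3| = 3 (negative-definite)

3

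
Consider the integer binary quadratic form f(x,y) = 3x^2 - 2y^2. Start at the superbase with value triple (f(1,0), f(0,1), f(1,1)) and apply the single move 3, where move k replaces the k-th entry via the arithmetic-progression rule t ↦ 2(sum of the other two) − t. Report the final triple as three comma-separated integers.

start (3,-2,1) = (f(1,0),f(0,1),f(1,1))
replace slot 3: 2·(3+(-2)) − 1 = 1 → (3,-2,1)

3,-2,1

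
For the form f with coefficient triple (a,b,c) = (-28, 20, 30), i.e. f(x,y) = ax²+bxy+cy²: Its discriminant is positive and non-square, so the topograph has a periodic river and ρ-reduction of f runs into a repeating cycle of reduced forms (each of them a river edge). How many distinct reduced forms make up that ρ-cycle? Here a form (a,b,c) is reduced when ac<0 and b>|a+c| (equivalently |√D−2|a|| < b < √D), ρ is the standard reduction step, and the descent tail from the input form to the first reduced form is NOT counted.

D = 3760, ⌊√D⌋ = 61
river: ρ → (30,40,-18)
river: ρ → (-18,32,38)
river: ρ → (38,44,-12)
river: ρ → (-12,52,22)
river: ρ → (22,36,-28)
river: ρ → (-28,20,30)
ρ-cycle length = 6 (tail of 0 descent steps not counted)

6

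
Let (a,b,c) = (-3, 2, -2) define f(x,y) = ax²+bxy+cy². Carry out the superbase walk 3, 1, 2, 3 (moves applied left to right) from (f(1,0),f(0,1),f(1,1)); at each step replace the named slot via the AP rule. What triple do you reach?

start (-3,-2,-3) = (f(1,0),f(0,1),f(1,1))
replace slot 3: 2·((-3)+(-2)) − (-3) = -7 → (-3,-2,-7)
replace slot 1: 2·((-2)+(-7)) − (-3) = -15 → (-15,-2,-7)
replace slot 2: 2·((-15)+(-7)) − (-2) = -42 → (-15,-42,-7)
replace slot 3: 2·((-15)+(-42)) − (-7) = -107 → (-15,-42,-107)

-15,-42,-107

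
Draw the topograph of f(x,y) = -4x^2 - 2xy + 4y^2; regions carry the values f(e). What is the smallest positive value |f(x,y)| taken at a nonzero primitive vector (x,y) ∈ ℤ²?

descent: ρ → (4,2,-4)  [lands on river]
river: ρ → (-4,6,2)
river: ρ → (2,6,-4)
river: ρ → (-4,2,4)
river: ρ → (4,6,-2)
river: ρ → (-2,6,4)
closes: descent 1, river 6
min |a| on river = 2

2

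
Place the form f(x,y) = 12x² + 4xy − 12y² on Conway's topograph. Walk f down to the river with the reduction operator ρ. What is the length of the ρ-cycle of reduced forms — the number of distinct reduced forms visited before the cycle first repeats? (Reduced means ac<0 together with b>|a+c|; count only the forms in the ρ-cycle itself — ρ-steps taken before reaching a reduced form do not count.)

D = 592, ⌊√D⌋ = 24
river: ρ → (-12,20,4)
river: ρ → (4,20,-12)
river: ρ → (-12,4,12)
river: ρ → (12,20,-4)
river: ρ → (-4,20,12)
river: ρ → (12,4,-12)
ρ-cycle length = 6 (tail of 0 descent steps not counted)

6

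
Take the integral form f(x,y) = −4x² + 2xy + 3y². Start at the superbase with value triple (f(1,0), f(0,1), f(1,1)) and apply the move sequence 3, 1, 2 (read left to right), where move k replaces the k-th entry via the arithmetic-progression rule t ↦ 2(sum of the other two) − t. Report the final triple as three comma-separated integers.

start (-4,3,1) = (f(1,0),f(0,1),f(1,1))
replace slot 3: 2·((-4)+3) − 1 = -3 → (-4,3,-3)
replace slot 1: 2·(3+(-3)) − (-4) = 4 → (4,3,-3)
replace slot 2: 2·(4+(-3)) − 3 = -1 → (4,-1,-3)

4,-1,-3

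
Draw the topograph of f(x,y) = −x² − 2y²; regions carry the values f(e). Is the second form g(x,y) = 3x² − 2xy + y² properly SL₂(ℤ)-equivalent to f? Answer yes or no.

D₁ = -8, D₂ = -8
f is negative-definite; reduce −f:
−f: reduced (well bottom): (1,0,2) with a≤c, −a<b≤a
flip sign back: reduced form of f is (-1,0,-2)
g: flip: (3,-2,1)→(1,2,3)
g: translate: b→0 (≡2 mod 2), so (1,2,3)→(1,0,2)
g: reduced (well bottom): (1,0,2) with a≤c, −a<b≤a
reduced forms (-1, 0, -2) vs (1, 0, 2) ⇒ inequivalent

no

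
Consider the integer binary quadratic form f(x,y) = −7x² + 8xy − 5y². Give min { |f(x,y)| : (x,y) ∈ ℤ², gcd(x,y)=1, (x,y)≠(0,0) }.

translate: b→6 (≡-8 mod 14), so (7,-8,5)→(7,6,4)
flip: (7,6,4)→(4,-6,7)
translate: b→2 (≡-6 mod 8), so (4,-6,7)→(4,2,5)
reduced (well bottom): (4,2,5) with a≤c, −a<b≤a
well minimum |f| = |-4| = 4 (negative-definite)

4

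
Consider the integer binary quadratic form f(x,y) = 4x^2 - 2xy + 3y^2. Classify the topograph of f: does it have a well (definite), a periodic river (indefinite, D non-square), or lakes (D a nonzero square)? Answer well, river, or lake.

D = b²−4ac = (-2)² − 4·4·3 = -44
D < 0 ⇒ definite ⇒ every region one sign ⇒ single well

well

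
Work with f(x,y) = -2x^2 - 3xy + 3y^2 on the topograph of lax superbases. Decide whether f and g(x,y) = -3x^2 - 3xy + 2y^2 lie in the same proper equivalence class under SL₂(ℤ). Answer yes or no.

D₁ = 33, D₂ = 33
river cycle of f (length 4): (3, 3, -2), (-2, 5, 1), (1, 5, -2), (-2, 3, 3)
river cycle of g (length 4): (2, 3, -3), (-3, 3, 2), (2, 5, -1), (-1, 5, 2)
cycles differ ⇒ inequivalent

no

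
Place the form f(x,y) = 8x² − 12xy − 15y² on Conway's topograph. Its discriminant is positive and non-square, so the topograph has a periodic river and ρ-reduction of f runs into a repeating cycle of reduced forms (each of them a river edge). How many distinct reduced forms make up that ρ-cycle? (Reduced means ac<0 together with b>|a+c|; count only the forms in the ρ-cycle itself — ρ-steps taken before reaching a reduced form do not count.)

D = 624, ⌊√D⌋ = 24
descent: ρ → (-15,12,8)  [lands on river]
river: ρ → (8,20,-7)
river: ρ → (-7,22,5)
river: ρ → (5,18,-15)
ρ-cycle length = 4 (tail of 1 descent step not counted)

4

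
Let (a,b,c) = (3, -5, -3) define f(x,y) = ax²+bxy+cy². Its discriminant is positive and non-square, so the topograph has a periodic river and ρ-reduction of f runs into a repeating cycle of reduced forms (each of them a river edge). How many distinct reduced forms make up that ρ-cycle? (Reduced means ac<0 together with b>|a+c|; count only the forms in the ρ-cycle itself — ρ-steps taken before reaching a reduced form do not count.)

D = 61, ⌊√D⌋ = 7
descent: ρ → (-3,5,3)  [lands on river]
river: ρ → (3,7,-1)
river: ρ → (-1,7,3)
river: ρ → (3,5,-3)
river: ρ → (-3,7,1)
river: ρ → (1,7,-3)
ρ-cycle length = 6 (tail of 1 descent step not counted)

6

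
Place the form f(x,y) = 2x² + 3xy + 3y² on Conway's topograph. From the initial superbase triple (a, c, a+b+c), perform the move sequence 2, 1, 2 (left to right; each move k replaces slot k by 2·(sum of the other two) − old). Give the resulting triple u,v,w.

start (2,3,8) = (f(1,0),f(0,1),f(1,1))
replace slot 2: 2·(2+8) − 3 = 17 → (2,17,8)
replace slot 1: 2·(17+8) − 2 = 48 → (48,17,8)
replace slot 2: 2·(48+8) − 17 = 95 → (48,95,8)

48,95,8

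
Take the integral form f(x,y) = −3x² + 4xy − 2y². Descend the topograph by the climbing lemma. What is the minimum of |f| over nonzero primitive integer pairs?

translate: b→2 (≡-4 mod 6), so (3,-4,2)→(3,2,1)
flip: (3,2,1)→(1,-2,3)
translate: b→0 (≡-2 mod 2), so (1,-2,3)→(1,0,2)
reduced (well bottom): (1,0,2) with a≤c, −a<b≤a
well minimum |f| = |-1| = 1 (negative-definite)

1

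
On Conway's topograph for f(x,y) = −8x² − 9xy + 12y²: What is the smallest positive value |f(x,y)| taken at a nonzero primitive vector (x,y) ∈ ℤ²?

descent: ρ → (12,9,-8)  [lands on river]
river: ρ → (-8,7,13)
river: ρ → (13,19,-2)
river: ρ → (-2,21,3)
river: ρ → (3,21,-2)
river: ρ → (-2,19,13)
river: ρ → (13,7,-8)
river: ρ → (-8,9,12)
river: ρ → (12,15,-5)
river: ρ → (-5,15,12)
closes: descent 1, river 10
min |a| on river = 2

2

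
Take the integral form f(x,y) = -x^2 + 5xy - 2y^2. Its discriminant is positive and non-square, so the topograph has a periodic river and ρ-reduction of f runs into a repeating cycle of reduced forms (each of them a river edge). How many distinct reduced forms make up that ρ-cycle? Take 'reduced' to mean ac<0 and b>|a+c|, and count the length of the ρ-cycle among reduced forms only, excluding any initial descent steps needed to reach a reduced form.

D = 17, ⌊√D⌋ = 4
descent: ρ → (-2,3,1)  [lands on river]
river: ρ → (1,3,-2)
river: ρ → (-2,1,2)
river: ρ → (2,3,-1)
river: ρ → (-1,3,2)
river: ρ → (2,1,-2)
ρ-cycle length = 6 (tail of 1 descent step not counted)

6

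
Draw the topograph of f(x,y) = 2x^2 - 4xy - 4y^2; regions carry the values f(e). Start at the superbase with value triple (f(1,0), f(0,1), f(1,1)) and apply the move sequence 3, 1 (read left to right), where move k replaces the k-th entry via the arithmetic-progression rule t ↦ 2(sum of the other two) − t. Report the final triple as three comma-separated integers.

start (2,-4,-6) = (f(1,0),f(0,1),f(1,1))
replace slot 3: 2·(2+(-4)) − (-6) = 2 → (2,-4,2)
replace slot 1: 2·((-4)+2) − 2 = -6 → (-6,-4,2)

-6,-4,2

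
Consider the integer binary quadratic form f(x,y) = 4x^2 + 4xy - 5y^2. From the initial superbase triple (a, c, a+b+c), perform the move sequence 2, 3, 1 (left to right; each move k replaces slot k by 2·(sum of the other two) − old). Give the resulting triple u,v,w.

start (4,-5,3) = (f(1,0),f(0,1),f(1,1))
replace slot 2: 2·(4+3) − (-5) = 19 → (4,19,3)
replace slot 3: 2·(4+19) − 3 = 43 → (4,19,43)
replace slot 1: 2·(19+43) − 4 = 120 → (120,19,43)

120,19,43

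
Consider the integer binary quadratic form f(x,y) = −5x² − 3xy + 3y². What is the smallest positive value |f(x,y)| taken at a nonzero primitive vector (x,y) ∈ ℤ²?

descent: ρ → (3,3,-5)  [lands on river]
river: ρ → (-5,7,1)
river: ρ → (1,7,-5)
river: ρ → (-5,3,3)
closes: descent 1, river 4
min |a| on river = 1

1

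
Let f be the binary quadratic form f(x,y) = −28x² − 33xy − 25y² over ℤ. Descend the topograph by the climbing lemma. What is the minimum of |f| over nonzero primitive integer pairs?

translate: b→-23 (≡33 mod 56), so (28,33,25)→(28,-23,20)
flip: (28,-23,20)→(20,23,28)
translate: b→-17 (≡23 mod 40), so (20,23,28)→(20,-17,25)
reduced (well bottom): (20,-17,25) with a≤c, −a<b≤a
well minimum |f| = |-20| = 20 (negative-definite)

20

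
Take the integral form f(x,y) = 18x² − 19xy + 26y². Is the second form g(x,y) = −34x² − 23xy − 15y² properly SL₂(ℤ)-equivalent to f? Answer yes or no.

D₁ = -1511, D₂ = -1511
f: translate: b→17 (≡-19 mod 36), so (18,-19,26)→(18,17,25)
f: reduced (well bottom): (18,17,25) with a≤c, −a<b≤a
g is negative-definite; reduce −g:
−g: flip: (34,23,15)→(15,-23,34)
−g: translate: b→7 (≡-23 mod 30), so (15,-23,34)→(15,7,26)
−g: reduced (well bottom): (15,7,26) with a≤c, −a<b≤a
flip sign back: reduced form of g is (-15,-7,-26)
reduced forms (18, 17, 25) vs (-15, -7, -26) ⇒ inequivalent

no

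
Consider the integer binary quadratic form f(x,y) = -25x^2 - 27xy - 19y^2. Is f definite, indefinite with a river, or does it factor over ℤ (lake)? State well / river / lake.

D = b²−4ac = (-27)² − 4·(-25)·(-19) = -1171
D < 0 ⇒ definite ⇒ every region one sign ⇒ single well

well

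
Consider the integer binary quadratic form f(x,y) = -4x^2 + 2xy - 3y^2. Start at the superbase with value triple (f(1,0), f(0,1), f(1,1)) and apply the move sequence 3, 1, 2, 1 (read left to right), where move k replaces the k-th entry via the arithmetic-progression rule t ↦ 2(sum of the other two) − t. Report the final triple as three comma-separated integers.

start (-4,-3,-5) = (f(1,0),f(0,1),f(1,1))
replace slot 3: 2·((-4)+(-3)) − (-5) = -9 → (-4,-3,-9)
replace slot 1: 2·((-3)+(-9)) − (-4) = -20 → (-20,-3,-9)
replace slot 2: 2·((-20)+(-9)) − (-3) = -55 → (-20,-55,-9)
replace slot 1: 2·((-55)+(-9)) − (-20) = -108 → (-108,-55,-9)

-108,-55,-9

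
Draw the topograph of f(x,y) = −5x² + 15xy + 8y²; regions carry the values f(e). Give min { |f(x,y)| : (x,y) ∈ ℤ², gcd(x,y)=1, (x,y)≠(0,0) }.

river: ρ → (8,17,-3)
river: ρ → (-3,19,2)
river: ρ → (2,17,-12)
river: ρ → (-12,7,7)
river: ρ → (7,7,-12)
river: ρ → (-12,17,2)
river: ρ → (2,19,-3)
river: ρ → (-3,17,8)
river: ρ → (8,15,-5)
river: ρ → (-5,15,8)
closes: descent 0, river 10
min |a| on river = 2

2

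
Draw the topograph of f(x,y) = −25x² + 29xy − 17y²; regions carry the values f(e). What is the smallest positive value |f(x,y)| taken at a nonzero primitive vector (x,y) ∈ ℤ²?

translate: b→21 (≡-29 mod 50), so (25,-29,17)→(25,21,13)
flip: (25,21,13)→(13,-21,25)
translate: b→5 (≡-21 mod 26), so (13,-21,25)→(13,5,17)
reduced (well bottom): (13,5,17) with a≤c, −a<b≤a
well minimum |f| = |-13| = 13 (negative-definite)

13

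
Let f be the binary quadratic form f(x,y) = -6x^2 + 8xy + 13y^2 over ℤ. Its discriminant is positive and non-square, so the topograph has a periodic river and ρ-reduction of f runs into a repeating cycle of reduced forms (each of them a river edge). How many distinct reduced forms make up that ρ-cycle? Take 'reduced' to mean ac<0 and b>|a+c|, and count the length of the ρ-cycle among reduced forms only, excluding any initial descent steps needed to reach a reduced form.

D = 376, ⌊√D⌋ = 19
river: ρ → (13,18,-1)
river: ρ → (-1,18,13)
river: ρ → (13,8,-6)
river: ρ → (-6,16,5)
river: ρ → (5,14,-9)
river: ρ → (-9,4,10)
river: ρ → (10,16,-3)
river: ρ → (-3,14,15)
river: ρ → (15,16,-2)
river: ρ → (-2,16,15)
river: ρ → (15,14,-3)
river: ρ → (-3,16,10)
river: ρ → (10,4,-9)
river: ρ → (-9,14,5)
river: ρ → (5,16,-6)
river: ρ → (-6,8,13)
ρ-cycle length = 16 (tail of 0 descent steps not counted)

16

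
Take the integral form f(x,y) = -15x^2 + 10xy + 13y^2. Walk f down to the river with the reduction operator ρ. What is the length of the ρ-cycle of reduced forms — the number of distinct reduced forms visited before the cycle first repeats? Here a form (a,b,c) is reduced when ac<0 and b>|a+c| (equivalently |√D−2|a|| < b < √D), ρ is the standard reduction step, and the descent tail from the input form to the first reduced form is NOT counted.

D = 880, ⌊√D⌋ = 29
river: ρ → (13,16,-12)
river: ρ → (-12,8,17)
river: ρ → (17,26,-3)
river: ρ → (-3,28,8)
river: ρ → (8,20,-15)
river: ρ → (-15,10,13)
ρ-cycle length = 6 (tail of 0 descent steps not counted)

6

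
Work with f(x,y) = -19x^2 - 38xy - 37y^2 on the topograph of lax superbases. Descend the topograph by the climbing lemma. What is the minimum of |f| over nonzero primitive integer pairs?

translate: b→0 (≡38 mod 38), so (19,38,37)→(19,0,18)
flip: (19,0,18)→(18,0,19)
reduced (well bottom): (18,0,19) with a≤c, −a<b≤a
well minimum |f| = |-18| = 18 (negative-definite)

18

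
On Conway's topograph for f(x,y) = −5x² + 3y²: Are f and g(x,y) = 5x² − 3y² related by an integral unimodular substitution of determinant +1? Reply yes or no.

D₁ = 60, D₂ = 60
river cycle of f (length 2): (3, 6, -2), (-2, 6, 3)
river cycle of g (length 2): (-3, 6, 2), (2, 6, -3)
cycles differ ⇒ inequivalent

no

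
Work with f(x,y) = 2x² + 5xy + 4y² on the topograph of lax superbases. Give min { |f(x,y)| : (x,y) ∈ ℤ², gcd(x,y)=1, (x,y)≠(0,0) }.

translate: b→1 (≡5 mod 4), so (2,5,4)→(2,1,1)
flip: (2,1,1)→(1,-1,2)
translate: b→1 (≡-1 mod 2), so (1,-1,2)→(1,1,2)
reduced (well bottom): (1,1,2) with a≤c, −a<b≤a
well minimum = a = 1

1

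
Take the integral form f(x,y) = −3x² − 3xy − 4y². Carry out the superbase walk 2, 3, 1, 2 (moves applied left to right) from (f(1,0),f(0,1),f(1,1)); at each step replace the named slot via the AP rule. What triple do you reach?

start (-3,-4,-10) = (f(1,0),f(0,1),f(1,1))
replace slot 2: 2·((-3)+(-10)) − (-4) = -22 → (-3,-22,-10)
replace slot 3: 2·((-3)+(-22)) − (-10) = -40 → (-3,-22,-40)
replace slot 1: 2·((-22)+(-40)) − (-3) = -121 → (-121,-22,-40)
replace slot 2: 2·((-121)+(-40)) − (-22) = -300 → (-121,-300,-40)

-121,-300,-40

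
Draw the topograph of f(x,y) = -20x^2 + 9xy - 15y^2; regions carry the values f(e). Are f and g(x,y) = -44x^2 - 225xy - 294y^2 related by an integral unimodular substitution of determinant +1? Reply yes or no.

D₁ = -1119, D₂ = -1119
f is negative-definite; reduce −f:
−f: flip: (20,-9,15)→(15,9,20)
−f: reduced (well bottom): (15,9,20) with a≤c, −a<b≤a
flip sign back: reduced form of f is (-15,-9,-20)
g is negative-definite; reduce −g:
−g: translate: b→-39 (≡225 mod 88), so (44,225,294)→(44,-39,15)
−g: flip: (44,-39,15)→(15,39,44)
−g: translate: b→9 (≡39 mod 30), so (15,39,44)→(15,9,20)
−g: reduced (well bottom): (15,9,20) with a≤c, −a<b≤a
flip sign back: reduced form of g is (-15,-9,-20)
reduced forms (-15, -9, -20) vs (-15, -9, -20) ⇒ equivalent

yes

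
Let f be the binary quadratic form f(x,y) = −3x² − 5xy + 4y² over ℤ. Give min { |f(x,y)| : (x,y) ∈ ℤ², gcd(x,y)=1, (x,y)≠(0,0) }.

descent: ρ → (4,5,-3)  [lands on river]
river: ρ → (-3,7,2)
river: ρ → (2,5,-6)
river: ρ → (-6,7,1)
river: ρ → (1,7,-6)
river: ρ → (-6,5,2)
river: ρ → (2,7,-3)
river: ρ → (-3,5,4)
river: ρ → (4,3,-4)
river: ρ → (-4,5,3)
river: ρ → (3,7,-2)
river: ρ → (-2,5,6)
river: ρ → (6,7,-1)
river: ρ → (-1,7,6)
river: ρ → (6,5,-2)
river: ρ → (-2,7,3)
river: ρ → (3,5,-4)
river: ρ → (-4,3,4)
closes: descent 1, river 18
min |a| on river = 1

1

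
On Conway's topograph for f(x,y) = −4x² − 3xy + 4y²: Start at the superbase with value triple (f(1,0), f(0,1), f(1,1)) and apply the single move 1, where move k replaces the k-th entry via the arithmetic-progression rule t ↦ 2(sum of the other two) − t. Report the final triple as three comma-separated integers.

start (-4,4,-3) = (f(1,0),f(0,1),f(1,1))
replace slot 1: 2·(4+(-3)) − (-4) = 6 → (6,4,-3)

6,4,-3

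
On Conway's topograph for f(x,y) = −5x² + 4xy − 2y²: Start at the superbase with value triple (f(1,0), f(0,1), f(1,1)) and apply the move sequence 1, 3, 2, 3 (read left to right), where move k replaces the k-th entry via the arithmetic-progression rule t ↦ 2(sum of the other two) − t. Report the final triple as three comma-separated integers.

start (-5,-2,-3) = (f(1,0),f(0,1),f(1,1))
replace slot 1: 2·((-2)+(-3)) − (-5) = -5 → (-5,-2,-3)
replace slot 3: 2·((-5)+(-2)) − (-3) = -11 → (-5,-2,-11)
replace slot 2: 2·((-5)+(-11)) − (-2) = -30 → (-5,-30,-11)
replace slot 3: 2·((-5)+(-30)) − (-11) = -59 → (-5,-30,-59)

-5,-30,-59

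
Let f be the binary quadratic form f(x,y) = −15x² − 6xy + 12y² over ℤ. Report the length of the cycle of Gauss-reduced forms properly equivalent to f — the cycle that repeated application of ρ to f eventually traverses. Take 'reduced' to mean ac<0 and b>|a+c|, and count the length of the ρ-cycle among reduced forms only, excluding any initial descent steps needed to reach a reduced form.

D = 756, ⌊√D⌋ = 27
descent: ρ → (12,6,-15)  [lands on river]
river: ρ → (-15,24,3)
river: ρ → (3,24,-15)
river: ρ → (-15,6,12)
river: ρ → (12,18,-9)
river: ρ → (-9,18,12)
ρ-cycle length = 6 (tail of 1 descent step not counted)

6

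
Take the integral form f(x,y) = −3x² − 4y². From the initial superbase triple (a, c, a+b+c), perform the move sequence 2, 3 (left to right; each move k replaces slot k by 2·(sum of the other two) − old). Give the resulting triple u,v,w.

start (-3,-4,-7) = (f(1,0),f(0,1),f(1,1))
replace slot 2: 2·((-3)+(-7)) − (-4) = -16 → (-3,-16,-7)
replace slot 3: 2·((-3)+(-16)) − (-7) = -31 → (-3,-16,-31)

-3,-16,-31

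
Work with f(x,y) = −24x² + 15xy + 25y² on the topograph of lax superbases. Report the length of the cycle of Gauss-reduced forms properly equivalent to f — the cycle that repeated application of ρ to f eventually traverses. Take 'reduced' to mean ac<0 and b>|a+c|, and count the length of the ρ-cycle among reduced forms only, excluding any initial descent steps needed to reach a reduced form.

D = 2625, ⌊√D⌋ = 51
river: ρ → (25,35,-14)
river: ρ → (-14,49,4)
river: ρ → (4,47,-26)
river: ρ → (-26,5,25)
river: ρ → (25,45,-6)
river: ρ → (-6,51,1)
river: ρ → (1,51,-6)
river: ρ → (-6,45,25)
river: ρ → (25,5,-26)
river: ρ → (-26,47,4)
river: ρ → (4,49,-14)
river: ρ → (-14,35,25)
river: ρ → (25,15,-24)
river: ρ → (-24,33,16)
river: ρ → (16,31,-26)
river: ρ → (-26,21,21)
river: ρ → (21,21,-26)
river: ρ → (-26,31,16)
river: ρ → (16,33,-24)
river: ρ → (-24,15,25)
ρ-cycle length = 20 (tail of 0 descent steps not counted)

20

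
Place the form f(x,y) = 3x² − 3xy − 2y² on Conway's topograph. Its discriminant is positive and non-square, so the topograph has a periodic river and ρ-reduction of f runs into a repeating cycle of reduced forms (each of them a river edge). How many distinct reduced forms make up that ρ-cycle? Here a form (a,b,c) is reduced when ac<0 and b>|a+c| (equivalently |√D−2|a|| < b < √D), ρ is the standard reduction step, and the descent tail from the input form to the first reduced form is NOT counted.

D = 33, ⌊√D⌋ = 5
descent: ρ → (-2,3,3)  [lands on river]
river: ρ → (3,3,-2)
river: ρ → (-2,5,1)
river: ρ → (1,5,-2)
ρ-cycle length = 4 (tail of 1 descent step not counted)

4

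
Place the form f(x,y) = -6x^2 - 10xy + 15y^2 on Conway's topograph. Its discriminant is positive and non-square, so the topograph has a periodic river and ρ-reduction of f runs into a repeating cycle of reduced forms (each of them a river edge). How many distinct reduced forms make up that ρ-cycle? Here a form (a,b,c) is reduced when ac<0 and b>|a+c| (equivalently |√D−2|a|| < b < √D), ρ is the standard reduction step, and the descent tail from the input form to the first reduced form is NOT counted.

D = 460, ⌊√D⌋ = 21
descent: ρ → (15,10,-6)  [lands on river]
river: ρ → (-6,14,11)
river: ρ → (11,8,-9)
river: ρ → (-9,10,10)
river: ρ → (10,10,-9)
river: ρ → (-9,8,11)
river: ρ → (11,14,-6)
river: ρ → (-6,10,15)
river: ρ → (15,20,-1)
river: ρ → (-1,20,15)
ρ-cycle length = 10 (tail of 1 descent step not counted)

10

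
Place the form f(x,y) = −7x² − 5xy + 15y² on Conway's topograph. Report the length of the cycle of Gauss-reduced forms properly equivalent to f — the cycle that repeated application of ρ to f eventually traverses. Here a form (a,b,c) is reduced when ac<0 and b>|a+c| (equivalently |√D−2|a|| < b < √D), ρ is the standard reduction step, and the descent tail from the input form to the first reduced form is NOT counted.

D = 445, ⌊√D⌋ = 21
descent: ρ → (15,5,-7)
descent: ρ → (-7,9,13)  [lands on river]
river: ρ → (13,17,-3)
river: ρ → (-3,19,7)
river: ρ → (7,9,-13)
river: ρ → (-13,17,3)
river: ρ → (3,19,-7)
ρ-cycle length = 6 (tail of 2 descent steps not counted)

6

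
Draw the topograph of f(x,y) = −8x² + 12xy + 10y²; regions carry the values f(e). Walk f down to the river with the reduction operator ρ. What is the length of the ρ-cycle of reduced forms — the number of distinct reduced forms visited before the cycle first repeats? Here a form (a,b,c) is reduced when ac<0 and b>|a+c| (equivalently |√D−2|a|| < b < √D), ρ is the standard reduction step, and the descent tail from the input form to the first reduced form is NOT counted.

D = 464, ⌊√D⌋ = 21
river: ρ → (10,8,-10)
river: ρ → (-10,12,8)
river: ρ → (8,20,-2)
river: ρ → (-2,20,8)
river: ρ → (8,12,-10)
river: ρ → (-10,8,10)
river: ρ → (10,12,-8)
river: ρ → (-8,20,2)
river: ρ → (2,20,-8)
river: ρ → (-8,12,10)
ρ-cycle length = 10 (tail of 0 descent steps not counted)

10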